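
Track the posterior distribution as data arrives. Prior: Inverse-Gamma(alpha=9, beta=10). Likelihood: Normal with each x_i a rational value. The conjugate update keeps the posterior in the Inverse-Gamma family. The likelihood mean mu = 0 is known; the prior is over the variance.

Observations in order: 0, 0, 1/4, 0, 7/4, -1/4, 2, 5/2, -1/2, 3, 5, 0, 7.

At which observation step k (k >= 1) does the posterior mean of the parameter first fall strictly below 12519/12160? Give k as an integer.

obs 1: x=0 → posterior Inverse-Gamma(19/2, 10)
obs 2: x=0 → posterior Inverse-Gamma(10, 10)
obs 3: x=1/4 → posterior Inverse-Gamma(21/2, 321/32)
obs 4: x=0 → posterior Inverse-Gamma(11, 321/32)
obs 5: x=7/4 → posterior Inverse-Gamma(23/2, 185/16)
obs 6: x=-1/4 → posterior Inverse-Gamma(12, 371/32)
obs 7: x=2 → posterior Inverse-Gamma(25/2, 435/32)
obs 8: x=5/2 → posterior Inverse-Gamma(13, 535/32)
obs 9: x=-1/2 → posterior Inverse-Gamma(27/2, 539/32)
obs 10: x=3 → posterior Inverse-Gamma(14, 683/32)
obs 11: x=5 → posterior Inverse-Gamma(29/2, 1083/32)
obs 12: x=0 → posterior Inverse-Gamma(15, 1083/32)
obs 13: x=7 → posterior Inverse-Gamma(31/2, 1867/32)

k = 4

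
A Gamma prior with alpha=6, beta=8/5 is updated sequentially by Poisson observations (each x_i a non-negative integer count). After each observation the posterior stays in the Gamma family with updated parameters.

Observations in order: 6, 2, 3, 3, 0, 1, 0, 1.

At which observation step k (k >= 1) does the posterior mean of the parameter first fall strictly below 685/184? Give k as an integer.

obs 1: x=6 → posterior Gamma(12, 13/5)
obs 2: x=2 → posterior Gamma(14, 18/5)
obs 3: x=3 → posterior Gamma(17, 23/5)
obs 4: x=3 → posterior Gamma(20, 28/5)
obs 5: x=0 → posterior Gamma(20, 33/5)
obs 6: x=1 → posterior Gamma(21, 38/5)
obs 7: x=0 → posterior Gamma(21, 43/5)
obs 8: x=1 → posterior Gamma(22, 48/5)

k = 3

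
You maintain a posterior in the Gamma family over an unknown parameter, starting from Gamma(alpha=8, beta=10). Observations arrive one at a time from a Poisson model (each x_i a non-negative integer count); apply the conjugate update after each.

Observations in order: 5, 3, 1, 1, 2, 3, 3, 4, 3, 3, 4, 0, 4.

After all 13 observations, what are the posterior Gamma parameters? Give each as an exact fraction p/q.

obs 1: x=5 → posterior Gamma(13, 11)
obs 2: x=3 → posterior Gamma(16, 12)
obs 3: x=1 → posterior Gamma(17, 13)
obs 4: x=1 → posterior Gamma(18, 14)
obs 5: x=2 → posterior Gamma(20, 15)
obs 6: x=3 → posterior Gamma(23, 16)
obs 7: x=3 → posterior Gamma(26, 17)
obs 8: x=4 → posterior Gamma(30, 18)
obs 9: x=3 → posterior Gamma(33, 19)
obs 10: x=3 → posterior Gamma(36, 20)
obs 11: x=4 → posterior Gamma(40, 21)
obs 12: x=0 → posterior Gamma(40, 22)
obs 13: x=4 → posterior Gamma(44, 23)

alpha=44, beta=23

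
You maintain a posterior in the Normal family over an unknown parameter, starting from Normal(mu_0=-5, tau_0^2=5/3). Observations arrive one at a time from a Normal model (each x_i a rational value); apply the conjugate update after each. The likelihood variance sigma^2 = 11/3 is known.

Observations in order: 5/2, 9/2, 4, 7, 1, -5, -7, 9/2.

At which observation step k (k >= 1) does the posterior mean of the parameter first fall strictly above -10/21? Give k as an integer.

obs 1: x=5/2 → posterior Normal(-85/32, 55/48)
obs 2: x=9/2 → posterior Normal(-20/21, 55/63)
obs 3: x=4 → posterior Normal(0, 55/78)
obs 4: x=7 → posterior Normal(35/31, 55/93)
obs 5: x=1 → posterior Normal(10/9, 55/108)
obs 6: x=-5 → posterior Normal(15/41, 55/123)
obs 7: x=-7 → posterior Normal(-10/23, 55/138)
obs 8: x=9/2 → posterior Normal(5/102, 55/153)

k = 3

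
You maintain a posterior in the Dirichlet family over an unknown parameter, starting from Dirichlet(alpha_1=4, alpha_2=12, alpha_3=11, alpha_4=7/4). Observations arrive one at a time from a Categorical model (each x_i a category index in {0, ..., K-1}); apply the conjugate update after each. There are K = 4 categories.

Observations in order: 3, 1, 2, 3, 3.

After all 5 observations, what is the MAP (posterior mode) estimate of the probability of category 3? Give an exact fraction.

obs 1: x=3 → posterior Dirichlet(4, 12, 11, 11/4)
obs 2: x=1 → posterior Dirichlet(4, 13, 11, 11/4)
obs 3: x=2 → posterior Dirichlet(4, 13, 12, 11/4)
obs 4: x=3 → posterior Dirichlet(4, 13, 12, 15/4)
obs 5: x=3 → posterior Dirichlet(4, 13, 12, 19/4)

15/119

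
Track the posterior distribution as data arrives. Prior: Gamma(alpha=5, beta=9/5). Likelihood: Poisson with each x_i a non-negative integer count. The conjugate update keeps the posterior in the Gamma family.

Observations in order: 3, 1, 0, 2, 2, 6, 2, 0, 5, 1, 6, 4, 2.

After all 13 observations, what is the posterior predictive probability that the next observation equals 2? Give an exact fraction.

154907227421274154553028426802209702296960628442601681183504953230143520768000/634907917517787687870401884685337901013621532795443507239557870430105727875279

obs 1: x=3 → posterior Gamma(8, 14/5)
obs 2: x=1 → posterior Gamma(9, 19/5)
obs 3: x=0 → posterior Gamma(9, 24/5)
obs 4: x=2 → posterior Gamma(11, 29/5)
obs 5: x=2 → posterior Gamma(13, 34/5)
obs 6: x=6 → posterior Gamma(19, 39/5)
obs 7: x=2 → posterior Gamma(21, 44/5)
obs 8: x=0 → posterior Gamma(21, 49/5)
obs 9: x=5 → posterior Gamma(26, 54/5)
obs 10: x=1 → posterior Gamma(27, 59/5)
obs 11: x=6 → posterior Gamma(33, 64/5)
obs 12: x=4 → posterior Gamma(37, 69/5)
obs 13: x=2 → posterior Gamma(39, 74/5)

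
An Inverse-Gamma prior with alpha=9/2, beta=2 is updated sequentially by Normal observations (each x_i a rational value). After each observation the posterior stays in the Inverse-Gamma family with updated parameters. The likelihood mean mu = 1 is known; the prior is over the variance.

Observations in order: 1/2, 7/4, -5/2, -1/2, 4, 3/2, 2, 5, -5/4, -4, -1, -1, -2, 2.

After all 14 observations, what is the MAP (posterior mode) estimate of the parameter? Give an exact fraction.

749/200

obs 1: x=1/2 → posterior Inverse-Gamma(5, 17/8)
obs 2: x=7/4 → posterior Inverse-Gamma(11/2, 77/32)
obs 3: x=-5/2 → posterior Inverse-Gamma(6, 273/32)
obs 4: x=-1/2 → posterior Inverse-Gamma(13/2, 309/32)
obs 5: x=4 → posterior Inverse-Gamma(7, 453/32)
obs 6: x=3/2 → posterior Inverse-Gamma(15/2, 457/32)
obs 7: x=2 → posterior Inverse-Gamma(8, 473/32)
obs 8: x=5 → posterior Inverse-Gamma(17/2, 729/32)
obs 9: x=-5/4 → posterior Inverse-Gamma(9, 405/16)
obs 10: x=-4 → posterior Inverse-Gamma(19/2, 605/16)
obs 11: x=-1 → posterior Inverse-Gamma(10, 637/16)
obs 12: x=-1 → posterior Inverse-Gamma(21/2, 669/16)
obs 13: x=-2 → posterior Inverse-Gamma(11, 741/16)
obs 14: x=2 → posterior Inverse-Gamma(23/2, 749/16)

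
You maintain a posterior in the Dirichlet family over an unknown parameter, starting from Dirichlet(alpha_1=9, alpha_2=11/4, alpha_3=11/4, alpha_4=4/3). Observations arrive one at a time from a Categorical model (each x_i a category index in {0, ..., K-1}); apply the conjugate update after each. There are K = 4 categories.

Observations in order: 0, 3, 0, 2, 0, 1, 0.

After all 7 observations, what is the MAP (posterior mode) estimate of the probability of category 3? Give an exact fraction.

8/113

obs 1: x=0 → posterior Dirichlet(10, 11/4, 11/4, 4/3)
obs 2: x=3 → posterior Dirichlet(10, 11/4, 11/4, 7/3)
obs 3: x=0 → posterior Dirichlet(11, 11/4, 11/4, 7/3)
obs 4: x=2 → posterior Dirichlet(11, 11/4, 15/4, 7/3)
obs 5: x=0 → posterior Dirichlet(12, 11/4, 15/4, 7/3)
obs 6: x=1 → posterior Dirichlet(12, 15/4, 15/4, 7/3)
obs 7: x=0 → posterior Dirichlet(13, 15/4, 15/4, 7/3)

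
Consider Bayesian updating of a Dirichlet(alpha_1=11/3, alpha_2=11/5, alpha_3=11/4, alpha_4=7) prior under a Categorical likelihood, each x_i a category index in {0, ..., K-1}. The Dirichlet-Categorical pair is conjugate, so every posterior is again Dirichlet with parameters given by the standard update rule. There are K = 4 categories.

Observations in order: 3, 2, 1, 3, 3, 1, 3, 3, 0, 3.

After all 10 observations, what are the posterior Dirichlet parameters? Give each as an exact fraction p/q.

obs 1: x=3 → posterior Dirichlet(11/3, 11/5, 11/4, 8)
obs 2: x=2 → posterior Dirichlet(11/3, 11/5, 15/4, 8)
obs 3: x=1 → posterior Dirichlet(11/3, 16/5, 15/4, 8)
obs 4: x=3 → posterior Dirichlet(11/3, 16/5, 15/4, 9)
obs 5: x=3 → posterior Dirichlet(11/3, 16/5, 15/4, 10)
obs 6: x=1 → posterior Dirichlet(11/3, 21/5, 15/4, 10)
obs 7: x=3 → posterior Dirichlet(11/3, 21/5, 15/4, 11)
obs 8: x=3 → posterior Dirichlet(11/3, 21/5, 15/4, 12)
obs 9: x=0 → posterior Dirichlet(14/3, 21/5, 15/4, 12)
obs 10: x=3 → posterior Dirichlet(14/3, 21/5, 15/4, 13)

alpha_1=14/3, alpha_2=21/5, alpha_3=15/4, alpha_4=13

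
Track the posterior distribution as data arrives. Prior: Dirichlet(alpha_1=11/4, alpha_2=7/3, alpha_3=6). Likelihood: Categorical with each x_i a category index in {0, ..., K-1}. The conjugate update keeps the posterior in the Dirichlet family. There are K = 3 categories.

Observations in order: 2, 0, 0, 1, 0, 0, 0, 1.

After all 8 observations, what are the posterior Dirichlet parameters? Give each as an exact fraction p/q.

obs 1: x=2 → posterior Dirichlet(11/4, 7/3, 7)
obs 2: x=0 → posterior Dirichlet(15/4, 7/3, 7)
obs 3: x=0 → posterior Dirichlet(19/4, 7/3, 7)
obs 4: x=1 → posterior Dirichlet(19/4, 10/3, 7)
obs 5: x=0 → posterior Dirichlet(23/4, 10/3, 7)
obs 6: x=0 → posterior Dirichlet(27/4, 10/3, 7)
obs 7: x=0 → posterior Dirichlet(31/4, 10/3, 7)
obs 8: x=1 → posterior Dirichlet(31/4, 13/3, 7)

alpha_1=31/4, alpha_2=13/3, alpha_3=7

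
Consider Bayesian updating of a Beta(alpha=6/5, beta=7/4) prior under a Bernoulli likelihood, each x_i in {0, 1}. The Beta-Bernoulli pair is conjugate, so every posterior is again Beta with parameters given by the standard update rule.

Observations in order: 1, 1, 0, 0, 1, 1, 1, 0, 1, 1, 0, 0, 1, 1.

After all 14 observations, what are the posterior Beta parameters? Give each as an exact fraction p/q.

alpha=51/5, beta=27/4

obs 1: x=1 → posterior Beta(11/5, 7/4)
obs 2: x=1 → posterior Beta(16/5, 7/4)
obs 3: x=0 → posterior Beta(16/5, 11/4)
obs 4: x=0 → posterior Beta(16/5, 15/4)
obs 5: x=1 → posterior Beta(21/5, 15/4)
obs 6: x=1 → posterior Beta(26/5, 15/4)
obs 7: x=1 → posterior Beta(31/5, 15/4)
obs 8: x=0 → posterior Beta(31/5, 19/4)
obs 9: x=1 → posterior Beta(36/5, 19/4)
obs 10: x=1 → posterior Beta(41/5, 19/4)
obs 11: x=0 → posterior Beta(41/5, 23/4)
obs 12: x=0 → posterior Beta(41/5, 27/4)
obs 13: x=1 → posterior Beta(46/5, 27/4)
obs 14: x=1 → posterior Beta(51/5, 27/4)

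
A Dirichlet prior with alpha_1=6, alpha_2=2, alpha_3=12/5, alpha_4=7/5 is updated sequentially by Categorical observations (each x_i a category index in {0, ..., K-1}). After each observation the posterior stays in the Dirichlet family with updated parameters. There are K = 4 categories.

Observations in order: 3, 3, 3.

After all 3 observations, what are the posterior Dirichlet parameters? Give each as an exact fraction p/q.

alpha_1=6, alpha_2=2, alpha_3=12/5, alpha_4=22/5

obs 1: x=3 → posterior Dirichlet(6, 2, 12/5, 12/5)
obs 2: x=3 → posterior Dirichlet(6, 2, 12/5, 17/5)
obs 3: x=3 → posterior Dirichlet(6, 2, 12/5, 22/5)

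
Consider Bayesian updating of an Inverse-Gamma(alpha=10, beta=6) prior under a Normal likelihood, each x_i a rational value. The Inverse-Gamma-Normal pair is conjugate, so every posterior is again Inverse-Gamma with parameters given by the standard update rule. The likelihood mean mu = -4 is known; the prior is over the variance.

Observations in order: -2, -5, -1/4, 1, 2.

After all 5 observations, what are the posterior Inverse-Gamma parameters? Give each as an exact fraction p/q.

obs 1: x=-2 → posterior Inverse-Gamma(21/2, 8)
obs 2: x=-5 → posterior Inverse-Gamma(11, 17/2)
obs 3: x=-1/4 → posterior Inverse-Gamma(23/2, 497/32)
obs 4: x=1 → posterior Inverse-Gamma(12, 897/32)
obs 5: x=2 → posterior Inverse-Gamma(25/2, 1473/32)

alpha=25/2, beta=1473/32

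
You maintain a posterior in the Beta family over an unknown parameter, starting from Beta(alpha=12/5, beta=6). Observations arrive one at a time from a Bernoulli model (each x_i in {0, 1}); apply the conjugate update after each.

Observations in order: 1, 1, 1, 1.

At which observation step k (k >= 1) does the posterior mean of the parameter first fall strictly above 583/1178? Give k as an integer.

obs 1: x=1 → posterior Beta(17/5, 6)
obs 2: x=1 → posterior Beta(22/5, 6)
obs 3: x=1 → posterior Beta(27/5, 6)
obs 4: x=1 → posterior Beta(32/5, 6)

k = 4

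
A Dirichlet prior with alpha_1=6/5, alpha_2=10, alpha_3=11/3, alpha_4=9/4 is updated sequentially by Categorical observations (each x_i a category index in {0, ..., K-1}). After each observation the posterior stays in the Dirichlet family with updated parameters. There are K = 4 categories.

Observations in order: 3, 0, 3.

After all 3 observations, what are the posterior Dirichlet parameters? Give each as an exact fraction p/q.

alpha_1=11/5, alpha_2=10, alpha_3=11/3, alpha_4=17/4

obs 1: x=3 → posterior Dirichlet(6/5, 10, 11/3, 13/4)
obs 2: x=0 → posterior Dirichlet(11/5, 10, 11/3, 13/4)
obs 3: x=3 → posterior Dirichlet(11/5, 10, 11/3, 17/4)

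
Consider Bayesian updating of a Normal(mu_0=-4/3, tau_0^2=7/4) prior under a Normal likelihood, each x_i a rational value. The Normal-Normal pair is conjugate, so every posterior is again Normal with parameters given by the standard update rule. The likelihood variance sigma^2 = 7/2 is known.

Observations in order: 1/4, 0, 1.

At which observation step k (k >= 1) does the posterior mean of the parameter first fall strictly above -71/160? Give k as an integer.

obs 1: x=1/4 → posterior Normal(-29/36, 7/6)
obs 2: x=0 → posterior Normal(-29/48, 7/8)
obs 3: x=1 → posterior Normal(-17/60, 7/10)

k = 3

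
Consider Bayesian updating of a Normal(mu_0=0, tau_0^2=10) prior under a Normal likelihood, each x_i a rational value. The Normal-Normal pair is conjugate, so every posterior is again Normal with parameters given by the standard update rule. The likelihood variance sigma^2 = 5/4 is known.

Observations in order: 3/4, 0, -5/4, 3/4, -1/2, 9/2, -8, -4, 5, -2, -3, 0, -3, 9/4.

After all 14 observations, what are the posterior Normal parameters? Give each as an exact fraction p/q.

mu_0=-68/113, tau_0^2=10/113

obs 1: x=3/4 → posterior Normal(2/3, 10/9)
obs 2: x=0 → posterior Normal(6/17, 10/17)
obs 3: x=-5/4 → posterior Normal(-4/25, 2/5)
obs 4: x=3/4 → posterior Normal(2/33, 10/33)
obs 5: x=-1/2 → posterior Normal(-2/41, 10/41)
obs 6: x=9/2 → posterior Normal(34/49, 10/49)
obs 7: x=-8 → posterior Normal(-10/19, 10/57)
obs 8: x=-4 → posterior Normal(-62/65, 2/13)
obs 9: x=5 → posterior Normal(-22/73, 10/73)
obs 10: x=-2 → posterior Normal(-38/81, 10/81)
obs 11: x=-3 → posterior Normal(-62/89, 10/89)
obs 12: x=0 → posterior Normal(-62/97, 10/97)
obs 13: x=-3 → posterior Normal(-86/105, 2/21)
obs 14: x=9/4 → posterior Normal(-68/113, 10/113)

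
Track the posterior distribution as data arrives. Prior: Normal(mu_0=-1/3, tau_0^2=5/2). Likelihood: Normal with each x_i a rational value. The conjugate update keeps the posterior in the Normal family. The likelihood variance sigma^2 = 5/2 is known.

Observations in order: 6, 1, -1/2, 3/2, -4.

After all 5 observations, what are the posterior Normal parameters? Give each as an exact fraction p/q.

mu_0=11/18, tau_0^2=5/12

obs 1: x=6 → posterior Normal(17/6, 5/4)
obs 2: x=1 → posterior Normal(20/9, 5/6)
obs 3: x=-1/2 → posterior Normal(37/24, 5/8)
obs 4: x=3/2 → posterior Normal(23/15, 1/2)
obs 5: x=-4 → posterior Normal(11/18, 5/12)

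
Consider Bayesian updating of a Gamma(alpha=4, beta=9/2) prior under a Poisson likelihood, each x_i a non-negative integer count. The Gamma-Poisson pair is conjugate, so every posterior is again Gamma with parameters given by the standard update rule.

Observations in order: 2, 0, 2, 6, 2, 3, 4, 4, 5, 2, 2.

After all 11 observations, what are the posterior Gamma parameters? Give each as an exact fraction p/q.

obs 1: x=2 → posterior Gamma(6, 11/2)
obs 2: x=0 → posterior Gamma(6, 13/2)
obs 3: x=2 → posterior Gamma(8, 15/2)
obs 4: x=6 → posterior Gamma(14, 17/2)
obs 5: x=2 → posterior Gamma(16, 19/2)
obs 6: x=3 → posterior Gamma(19, 21/2)
obs 7: x=4 → posterior Gamma(23, 23/2)
obs 8: x=4 → posterior Gamma(27, 25/2)
obs 9: x=5 → posterior Gamma(32, 27/2)
obs 10: x=2 → posterior Gamma(34, 29/2)
obs 11: x=2 → posterior Gamma(36, 31/2)

alpha=36, beta=31/2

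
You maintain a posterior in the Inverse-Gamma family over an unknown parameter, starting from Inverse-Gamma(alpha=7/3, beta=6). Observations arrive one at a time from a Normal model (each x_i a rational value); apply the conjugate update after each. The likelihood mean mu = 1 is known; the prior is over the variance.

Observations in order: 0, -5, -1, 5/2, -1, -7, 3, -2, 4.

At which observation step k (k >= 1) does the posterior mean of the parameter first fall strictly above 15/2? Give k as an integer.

obs 1: x=0 → posterior Inverse-Gamma(17/6, 13/2)
obs 2: x=-5 → posterior Inverse-Gamma(10/3, 49/2)
obs 3: x=-1 → posterior Inverse-Gamma(23/6, 53/2)
obs 4: x=5/2 → posterior Inverse-Gamma(13/3, 221/8)
obs 5: x=-1 → posterior Inverse-Gamma(29/6, 237/8)
obs 6: x=-7 → posterior Inverse-Gamma(16/3, 493/8)
obs 7: x=3 → posterior Inverse-Gamma(35/6, 509/8)
obs 8: x=-2 → posterior Inverse-Gamma(19/3, 545/8)
obs 9: x=4 → posterior Inverse-Gamma(41/6, 581/8)

k = 2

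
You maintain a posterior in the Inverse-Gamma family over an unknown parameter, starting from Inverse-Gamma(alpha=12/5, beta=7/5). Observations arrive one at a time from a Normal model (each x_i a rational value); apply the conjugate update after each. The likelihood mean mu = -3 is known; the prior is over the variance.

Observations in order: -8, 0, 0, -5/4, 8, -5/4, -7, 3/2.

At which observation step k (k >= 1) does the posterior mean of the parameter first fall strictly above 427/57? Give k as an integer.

k = 2

obs 1: x=-8 → posterior Inverse-Gamma(29/10, 139/10)
obs 2: x=0 → posterior Inverse-Gamma(17/5, 92/5)
obs 3: x=0 → posterior Inverse-Gamma(39/10, 229/10)
obs 4: x=-5/4 → posterior Inverse-Gamma(22/5, 3909/160)
obs 5: x=8 → posterior Inverse-Gamma(49/10, 13589/160)
obs 6: x=-5/4 → posterior Inverse-Gamma(27/5, 6917/80)
obs 7: x=-7 → posterior Inverse-Gamma(59/10, 7557/80)
obs 8: x=3/2 → posterior Inverse-Gamma(32/5, 8367/80)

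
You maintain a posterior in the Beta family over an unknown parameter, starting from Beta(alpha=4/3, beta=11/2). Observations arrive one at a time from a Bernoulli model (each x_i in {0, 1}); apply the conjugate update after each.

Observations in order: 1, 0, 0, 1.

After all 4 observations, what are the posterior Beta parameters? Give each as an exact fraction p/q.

alpha=10/3, beta=15/2

obs 1: x=1 → posterior Beta(7/3, 11/2)
obs 2: x=0 → posterior Beta(7/3, 13/2)
obs 3: x=0 → posterior Beta(7/3, 15/2)
obs 4: x=1 → posterior Beta(10/3, 15/2)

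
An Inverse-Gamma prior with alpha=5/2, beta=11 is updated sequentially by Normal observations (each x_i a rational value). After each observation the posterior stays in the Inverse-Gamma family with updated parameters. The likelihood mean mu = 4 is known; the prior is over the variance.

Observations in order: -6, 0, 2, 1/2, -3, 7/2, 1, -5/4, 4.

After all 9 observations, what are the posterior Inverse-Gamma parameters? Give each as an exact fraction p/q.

alpha=7, beta=3841/32

obs 1: x=-6 → posterior Inverse-Gamma(3, 61)
obs 2: x=0 → posterior Inverse-Gamma(7/2, 69)
obs 3: x=2 → posterior Inverse-Gamma(4, 71)
obs 4: x=1/2 → posterior Inverse-Gamma(9/2, 617/8)
obs 5: x=-3 → posterior Inverse-Gamma(5, 813/8)
obs 6: x=7/2 → posterior Inverse-Gamma(11/2, 407/4)
obs 7: x=1 → posterior Inverse-Gamma(6, 425/4)
obs 8: x=-5/4 → posterior Inverse-Gamma(13/2, 3841/32)
obs 9: x=4 → posterior Inverse-Gamma(7, 3841/32)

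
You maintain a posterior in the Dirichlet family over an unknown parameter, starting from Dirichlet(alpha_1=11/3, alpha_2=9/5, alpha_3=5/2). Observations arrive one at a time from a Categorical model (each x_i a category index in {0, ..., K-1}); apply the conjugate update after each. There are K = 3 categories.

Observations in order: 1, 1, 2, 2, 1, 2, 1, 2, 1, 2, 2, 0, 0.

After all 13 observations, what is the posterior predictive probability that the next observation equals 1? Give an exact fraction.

obs 1: x=1 → posterior Dirichlet(11/3, 14/5, 5/2)
obs 2: x=1 → posterior Dirichlet(11/3, 19/5, 5/2)
obs 3: x=2 → posterior Dirichlet(11/3, 19/5, 7/2)
obs 4: x=2 → posterior Dirichlet(11/3, 19/5, 9/2)
obs 5: x=1 → posterior Dirichlet(11/3, 24/5, 9/2)
obs 6: x=2 → posterior Dirichlet(11/3, 24/5, 11/2)
obs 7: x=1 → posterior Dirichlet(11/3, 29/5, 11/2)
obs 8: x=2 → posterior Dirichlet(11/3, 29/5, 13/2)
obs 9: x=1 → posterior Dirichlet(11/3, 34/5, 13/2)
obs 10: x=2 → posterior Dirichlet(11/3, 34/5, 15/2)
obs 11: x=2 → posterior Dirichlet(11/3, 34/5, 17/2)
obs 12: x=0 → posterior Dirichlet(14/3, 34/5, 17/2)
obs 13: x=0 → posterior Dirichlet(17/3, 34/5, 17/2)

12/37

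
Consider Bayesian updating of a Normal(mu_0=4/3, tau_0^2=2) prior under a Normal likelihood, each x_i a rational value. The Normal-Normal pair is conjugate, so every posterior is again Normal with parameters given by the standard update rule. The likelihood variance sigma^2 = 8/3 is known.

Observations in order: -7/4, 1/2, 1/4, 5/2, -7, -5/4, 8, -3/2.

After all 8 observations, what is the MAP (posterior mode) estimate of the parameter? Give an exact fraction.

55/336

obs 1: x=-7/4 → posterior Normal(1/84, 8/7)
obs 2: x=1/2 → posterior Normal(19/120, 4/5)
obs 3: x=1/4 → posterior Normal(7/39, 8/13)
obs 4: x=5/2 → posterior Normal(59/96, 1/2)
obs 5: x=-7 → posterior Normal(-67/114, 8/19)
obs 6: x=-5/4 → posterior Normal(-179/264, 4/11)
obs 7: x=8 → posterior Normal(109/300, 8/25)
obs 8: x=-3/2 → posterior Normal(55/336, 2/7)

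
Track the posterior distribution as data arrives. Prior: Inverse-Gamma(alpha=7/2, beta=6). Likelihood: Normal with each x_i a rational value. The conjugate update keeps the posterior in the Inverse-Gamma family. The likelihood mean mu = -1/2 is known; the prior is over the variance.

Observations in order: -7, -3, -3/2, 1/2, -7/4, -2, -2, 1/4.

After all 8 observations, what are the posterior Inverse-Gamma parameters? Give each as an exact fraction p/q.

obs 1: x=-7 → posterior Inverse-Gamma(4, 217/8)
obs 2: x=-3 → posterior Inverse-Gamma(9/2, 121/4)
obs 3: x=-3/2 → posterior Inverse-Gamma(5, 123/4)
obs 4: x=1/2 → posterior Inverse-Gamma(11/2, 125/4)
obs 5: x=-7/4 → posterior Inverse-Gamma(6, 1025/32)
obs 6: x=-2 → posterior Inverse-Gamma(13/2, 1061/32)
obs 7: x=-2 → posterior Inverse-Gamma(7, 1097/32)
obs 8: x=1/4 → posterior Inverse-Gamma(15/2, 553/16)

alpha=15/2, beta=553/16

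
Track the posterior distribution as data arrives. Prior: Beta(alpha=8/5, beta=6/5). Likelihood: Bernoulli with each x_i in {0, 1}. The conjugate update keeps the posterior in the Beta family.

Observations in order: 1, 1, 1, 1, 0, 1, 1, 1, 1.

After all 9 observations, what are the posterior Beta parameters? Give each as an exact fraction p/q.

alpha=48/5, beta=11/5

obs 1: x=1 → posterior Beta(13/5, 6/5)
obs 2: x=1 → posterior Beta(18/5, 6/5)
obs 3: x=1 → posterior Beta(23/5, 6/5)
obs 4: x=1 → posterior Beta(28/5, 6/5)
obs 5: x=0 → posterior Beta(28/5, 11/5)
obs 6: x=1 → posterior Beta(33/5, 11/5)
obs 7: x=1 → posterior Beta(38/5, 11/5)
obs 8: x=1 → posterior Beta(43/5, 11/5)
obs 9: x=1 → posterior Beta(48/5, 11/5)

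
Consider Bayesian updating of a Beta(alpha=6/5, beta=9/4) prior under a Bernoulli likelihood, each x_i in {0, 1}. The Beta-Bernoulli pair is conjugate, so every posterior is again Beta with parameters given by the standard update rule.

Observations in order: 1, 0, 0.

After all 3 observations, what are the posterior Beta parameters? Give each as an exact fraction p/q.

alpha=11/5, beta=17/4

obs 1: x=1 → posterior Beta(11/5, 9/4)
obs 2: x=0 → posterior Beta(11/5, 13/4)
obs 3: x=0 → posterior Beta(11/5, 17/4)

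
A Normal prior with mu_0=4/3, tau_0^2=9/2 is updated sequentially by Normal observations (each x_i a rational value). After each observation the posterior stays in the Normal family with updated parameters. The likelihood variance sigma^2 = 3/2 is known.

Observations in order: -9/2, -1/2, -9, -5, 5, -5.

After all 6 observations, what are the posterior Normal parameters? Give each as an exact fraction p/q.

obs 1: x=-9/2 → posterior Normal(-73/24, 9/8)
obs 2: x=-1/2 → posterior Normal(-41/21, 9/14)
obs 3: x=-9 → posterior Normal(-61/15, 9/20)
obs 4: x=-5 → posterior Normal(-167/39, 9/26)
obs 5: x=5 → posterior Normal(-61/24, 9/32)
obs 6: x=-5 → posterior Normal(-167/57, 9/38)

mu_0=-167/57, tau_0^2=9/38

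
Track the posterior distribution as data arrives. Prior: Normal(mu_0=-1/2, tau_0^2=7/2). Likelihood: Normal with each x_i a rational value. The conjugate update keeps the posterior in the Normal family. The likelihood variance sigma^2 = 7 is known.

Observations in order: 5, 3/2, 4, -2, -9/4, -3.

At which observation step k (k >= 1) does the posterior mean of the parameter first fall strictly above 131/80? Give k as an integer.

k = 3

obs 1: x=5 → posterior Normal(4/3, 7/3)
obs 2: x=3/2 → posterior Normal(11/8, 7/4)
obs 3: x=4 → posterior Normal(19/10, 7/5)
obs 4: x=-2 → posterior Normal(5/4, 7/6)
obs 5: x=-9/4 → posterior Normal(3/4, 1)
obs 6: x=-3 → posterior Normal(9/32, 7/8)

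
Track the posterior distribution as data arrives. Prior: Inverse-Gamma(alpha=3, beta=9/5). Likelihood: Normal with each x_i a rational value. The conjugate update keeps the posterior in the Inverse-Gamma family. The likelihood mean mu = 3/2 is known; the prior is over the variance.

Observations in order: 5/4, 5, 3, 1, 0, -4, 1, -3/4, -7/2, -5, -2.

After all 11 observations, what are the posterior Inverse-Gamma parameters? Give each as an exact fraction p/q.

obs 1: x=5/4 → posterior Inverse-Gamma(7/2, 293/160)
obs 2: x=5 → posterior Inverse-Gamma(4, 1273/160)
obs 3: x=3 → posterior Inverse-Gamma(9/2, 1453/160)
obs 4: x=1 → posterior Inverse-Gamma(5, 1473/160)
obs 5: x=0 → posterior Inverse-Gamma(11/2, 1653/160)
obs 6: x=-4 → posterior Inverse-Gamma(6, 4073/160)
obs 7: x=1 → posterior Inverse-Gamma(13/2, 4093/160)
obs 8: x=-3/4 → posterior Inverse-Gamma(7, 2249/80)
obs 9: x=-7/2 → posterior Inverse-Gamma(15/2, 3249/80)
obs 10: x=-5 → posterior Inverse-Gamma(8, 4939/80)
obs 11: x=-2 → posterior Inverse-Gamma(17/2, 5429/80)

alpha=17/2, beta=5429/80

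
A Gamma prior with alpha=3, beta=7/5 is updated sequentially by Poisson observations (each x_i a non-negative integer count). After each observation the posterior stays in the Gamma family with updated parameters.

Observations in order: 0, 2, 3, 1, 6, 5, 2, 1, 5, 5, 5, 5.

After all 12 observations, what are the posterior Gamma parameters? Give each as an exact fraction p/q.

alpha=43, beta=67/5

obs 1: x=0 → posterior Gamma(3, 12/5)
obs 2: x=2 → posterior Gamma(5, 17/5)
obs 3: x=3 → posterior Gamma(8, 22/5)
obs 4: x=1 → posterior Gamma(9, 27/5)
obs 5: x=6 → posterior Gamma(15, 32/5)
obs 6: x=5 → posterior Gamma(20, 37/5)
obs 7: x=2 → posterior Gamma(22, 42/5)
obs 8: x=1 → posterior Gamma(23, 47/5)
obs 9: x=5 → posterior Gamma(28, 52/5)
obs 10: x=5 → posterior Gamma(33, 57/5)
obs 11: x=5 → posterior Gamma(38, 62/5)
obs 12: x=5 → posterior Gamma(43, 67/5)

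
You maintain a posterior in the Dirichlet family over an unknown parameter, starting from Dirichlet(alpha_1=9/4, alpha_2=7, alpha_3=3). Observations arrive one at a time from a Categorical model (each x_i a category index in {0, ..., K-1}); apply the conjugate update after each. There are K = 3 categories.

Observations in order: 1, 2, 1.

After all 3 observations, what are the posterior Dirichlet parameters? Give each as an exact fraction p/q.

obs 1: x=1 → posterior Dirichlet(9/4, 8, 3)
obs 2: x=2 → posterior Dirichlet(9/4, 8, 4)
obs 3: x=1 → posterior Dirichlet(9/4, 9, 4)

alpha_1=9/4, alpha_2=9, alpha_3=4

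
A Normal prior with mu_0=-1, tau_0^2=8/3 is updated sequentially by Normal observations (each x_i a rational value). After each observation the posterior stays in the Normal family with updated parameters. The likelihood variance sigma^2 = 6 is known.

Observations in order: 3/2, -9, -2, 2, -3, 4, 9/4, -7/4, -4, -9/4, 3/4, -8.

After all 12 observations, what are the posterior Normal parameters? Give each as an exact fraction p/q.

mu_0=-29/19, tau_0^2=8/19

obs 1: x=3/2 → posterior Normal(-3/13, 24/13)
obs 2: x=-9 → posterior Normal(-39/17, 24/17)
obs 3: x=-2 → posterior Normal(-47/21, 8/7)
obs 4: x=2 → posterior Normal(-39/25, 24/25)
obs 5: x=-3 → posterior Normal(-51/29, 24/29)
obs 6: x=4 → posterior Normal(-35/33, 8/11)
obs 7: x=9/4 → posterior Normal(-26/37, 24/37)
obs 8: x=-7/4 → posterior Normal(-33/41, 24/41)
obs 9: x=-4 → posterior Normal(-49/45, 8/15)
obs 10: x=-9/4 → posterior Normal(-58/49, 24/49)
obs 11: x=3/4 → posterior Normal(-55/53, 24/53)
obs 12: x=-8 → posterior Normal(-29/19, 8/19)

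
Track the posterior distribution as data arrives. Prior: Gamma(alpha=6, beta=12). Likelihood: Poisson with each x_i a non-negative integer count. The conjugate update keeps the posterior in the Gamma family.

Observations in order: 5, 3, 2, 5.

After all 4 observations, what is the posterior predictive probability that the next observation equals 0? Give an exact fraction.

19342813113834066795298816/69091933913008732880827217

obs 1: x=5 → posterior Gamma(11, 13)
obs 2: x=3 → posterior Gamma(14, 14)
obs 3: x=2 → posterior Gamma(16, 15)
obs 4: x=5 → posterior Gamma(21, 16)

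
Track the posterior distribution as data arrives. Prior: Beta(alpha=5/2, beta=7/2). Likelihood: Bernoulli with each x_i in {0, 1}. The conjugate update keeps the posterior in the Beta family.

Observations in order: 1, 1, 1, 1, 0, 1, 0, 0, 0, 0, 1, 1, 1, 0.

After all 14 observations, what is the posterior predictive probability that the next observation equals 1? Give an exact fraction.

21/40

obs 1: x=1 → posterior Beta(7/2, 7/2)
obs 2: x=1 → posterior Beta(9/2, 7/2)
obs 3: x=1 → posterior Beta(11/2, 7/2)
obs 4: x=1 → posterior Beta(13/2, 7/2)
obs 5: x=0 → posterior Beta(13/2, 9/2)
obs 6: x=1 → posterior Beta(15/2, 9/2)
obs 7: x=0 → posterior Beta(15/2, 11/2)
obs 8: x=0 → posterior Beta(15/2, 13/2)
obs 9: x=0 → posterior Beta(15/2, 15/2)
obs 10: x=0 → posterior Beta(15/2, 17/2)
obs 11: x=1 → posterior Beta(17/2, 17/2)
obs 12: x=1 → posterior Beta(19/2, 17/2)
obs 13: x=1 → posterior Beta(21/2, 17/2)
obs 14: x=0 → posterior Beta(21/2, 19/2)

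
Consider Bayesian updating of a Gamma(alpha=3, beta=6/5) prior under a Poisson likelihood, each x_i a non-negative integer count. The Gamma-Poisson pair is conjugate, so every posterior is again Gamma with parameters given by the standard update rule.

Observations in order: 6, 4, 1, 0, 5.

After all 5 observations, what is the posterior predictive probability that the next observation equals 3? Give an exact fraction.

1801373797035039183685624314776875/8662136461170739675959572192821248

obs 1: x=6 → posterior Gamma(9, 11/5)
obs 2: x=4 → posterior Gamma(13, 16/5)
obs 3: x=1 → posterior Gamma(14, 21/5)
obs 4: x=0 → posterior Gamma(14, 26/5)
obs 5: x=5 → posterior Gamma(19, 31/5)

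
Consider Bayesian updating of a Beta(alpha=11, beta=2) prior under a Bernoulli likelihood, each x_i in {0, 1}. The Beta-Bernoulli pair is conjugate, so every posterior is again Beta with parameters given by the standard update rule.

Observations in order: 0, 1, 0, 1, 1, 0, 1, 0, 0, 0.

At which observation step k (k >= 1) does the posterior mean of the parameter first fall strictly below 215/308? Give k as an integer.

obs 1: x=0 → posterior Beta(11, 3)
obs 2: x=1 → posterior Beta(12, 3)
obs 3: x=0 → posterior Beta(12, 4)
obs 4: x=1 → posterior Beta(13, 4)
obs 5: x=1 → posterior Beta(14, 4)
obs 6: x=0 → posterior Beta(14, 5)
obs 7: x=1 → posterior Beta(15, 5)
obs 8: x=0 → posterior Beta(15, 6)
obs 9: x=0 → posterior Beta(15, 7)
obs 10: x=0 → posterior Beta(15, 8)

k = 9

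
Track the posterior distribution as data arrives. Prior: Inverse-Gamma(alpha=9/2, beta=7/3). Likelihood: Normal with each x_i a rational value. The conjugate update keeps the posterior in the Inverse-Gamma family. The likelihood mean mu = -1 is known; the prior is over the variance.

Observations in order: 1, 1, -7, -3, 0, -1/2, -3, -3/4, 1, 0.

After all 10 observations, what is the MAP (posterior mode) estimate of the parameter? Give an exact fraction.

obs 1: x=1 → posterior Inverse-Gamma(5, 13/3)
obs 2: x=1 → posterior Inverse-Gamma(11/2, 19/3)
obs 3: x=-7 → posterior Inverse-Gamma(6, 73/3)
obs 4: x=-3 → posterior Inverse-Gamma(13/2, 79/3)
obs 5: x=0 → posterior Inverse-Gamma(7, 161/6)
obs 6: x=-1/2 → posterior Inverse-Gamma(15/2, 647/24)
obs 7: x=-3 → posterior Inverse-Gamma(8, 695/24)
obs 8: x=-3/4 → posterior Inverse-Gamma(17/2, 2783/96)
obs 9: x=1 → posterior Inverse-Gamma(9, 2975/96)
obs 10: x=0 → posterior Inverse-Gamma(19/2, 3023/96)

3023/1008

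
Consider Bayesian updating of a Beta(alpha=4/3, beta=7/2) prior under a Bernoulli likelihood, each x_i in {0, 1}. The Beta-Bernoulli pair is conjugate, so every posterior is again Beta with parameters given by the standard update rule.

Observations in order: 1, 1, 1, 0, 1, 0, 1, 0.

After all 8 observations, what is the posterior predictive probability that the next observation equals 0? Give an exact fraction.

obs 1: x=1 → posterior Beta(7/3, 7/2)
obs 2: x=1 → posterior Beta(10/3, 7/2)
obs 3: x=1 → posterior Beta(13/3, 7/2)
obs 4: x=0 → posterior Beta(13/3, 9/2)
obs 5: x=1 → posterior Beta(16/3, 9/2)
obs 6: x=0 → posterior Beta(16/3, 11/2)
obs 7: x=1 → posterior Beta(19/3, 11/2)
obs 8: x=0 → posterior Beta(19/3, 13/2)

39/77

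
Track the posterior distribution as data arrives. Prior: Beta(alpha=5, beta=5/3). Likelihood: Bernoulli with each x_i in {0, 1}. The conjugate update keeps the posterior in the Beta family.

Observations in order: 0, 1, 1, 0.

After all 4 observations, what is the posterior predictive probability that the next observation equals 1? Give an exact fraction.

obs 1: x=0 → posterior Beta(5, 8/3)
obs 2: x=1 → posterior Beta(6, 8/3)
obs 3: x=1 → posterior Beta(7, 8/3)
obs 4: x=0 → posterior Beta(7, 11/3)

21/32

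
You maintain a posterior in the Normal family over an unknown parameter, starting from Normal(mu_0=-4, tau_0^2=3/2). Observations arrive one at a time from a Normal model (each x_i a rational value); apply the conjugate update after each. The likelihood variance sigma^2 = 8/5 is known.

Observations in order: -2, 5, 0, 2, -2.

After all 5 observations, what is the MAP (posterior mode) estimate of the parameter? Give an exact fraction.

-19/91

obs 1: x=-2 → posterior Normal(-94/31, 24/31)
obs 2: x=5 → posterior Normal(-19/46, 12/23)
obs 3: x=0 → posterior Normal(-19/61, 24/61)
obs 4: x=2 → posterior Normal(11/76, 6/19)
obs 5: x=-2 → posterior Normal(-19/91, 24/91)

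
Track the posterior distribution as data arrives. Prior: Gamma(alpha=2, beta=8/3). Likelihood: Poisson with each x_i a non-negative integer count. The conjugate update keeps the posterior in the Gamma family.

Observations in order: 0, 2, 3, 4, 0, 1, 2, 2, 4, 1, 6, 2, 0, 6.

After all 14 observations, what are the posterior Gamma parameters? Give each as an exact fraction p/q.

alpha=35, beta=50/3

obs 1: x=0 → posterior Gamma(2, 11/3)
obs 2: x=2 → posterior Gamma(4, 14/3)
obs 3: x=3 → posterior Gamma(7, 17/3)
obs 4: x=4 → posterior Gamma(11, 20/3)
obs 5: x=0 → posterior Gamma(11, 23/3)
obs 6: x=1 → posterior Gamma(12, 26/3)
obs 7: x=2 → posterior Gamma(14, 29/3)
obs 8: x=2 → posterior Gamma(16, 32/3)
obs 9: x=4 → posterior Gamma(20, 35/3)
obs 10: x=1 → posterior Gamma(21, 38/3)
obs 11: x=6 → posterior Gamma(27, 41/3)
obs 12: x=2 → posterior Gamma(29, 44/3)
obs 13: x=0 → posterior Gamma(29, 47/3)
obs 14: x=6 → posterior Gamma(35, 50/3)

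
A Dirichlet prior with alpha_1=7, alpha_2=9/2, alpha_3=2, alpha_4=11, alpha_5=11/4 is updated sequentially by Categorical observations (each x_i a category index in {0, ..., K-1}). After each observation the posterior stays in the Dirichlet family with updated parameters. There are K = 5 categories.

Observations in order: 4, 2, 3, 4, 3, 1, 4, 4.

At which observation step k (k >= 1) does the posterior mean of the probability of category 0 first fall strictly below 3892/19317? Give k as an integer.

k = 8

obs 1: x=4 → posterior Dirichlet(7, 9/2, 2, 11, 15/4)
obs 2: x=2 → posterior Dirichlet(7, 9/2, 3, 11, 15/4)
obs 3: x=3 → posterior Dirichlet(7, 9/2, 3, 12, 15/4)
obs 4: x=4 → posterior Dirichlet(7, 9/2, 3, 12, 19/4)
obs 5: x=3 → posterior Dirichlet(7, 9/2, 3, 13, 19/4)
obs 6: x=1 → posterior Dirichlet(7, 11/2, 3, 13, 19/4)
obs 7: x=4 → posterior Dirichlet(7, 11/2, 3, 13, 23/4)
obs 8: x=4 → posterior Dirichlet(7, 11/2, 3, 13, 27/4)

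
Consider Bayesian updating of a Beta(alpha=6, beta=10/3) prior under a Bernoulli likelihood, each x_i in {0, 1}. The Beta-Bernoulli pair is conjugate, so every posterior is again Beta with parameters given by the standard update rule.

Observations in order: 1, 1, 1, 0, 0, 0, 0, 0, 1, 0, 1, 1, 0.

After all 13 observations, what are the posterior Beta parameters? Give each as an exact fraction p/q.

obs 1: x=1 → posterior Beta(7, 10/3)
obs 2: x=1 → posterior Beta(8, 10/3)
obs 3: x=1 → posterior Beta(9, 10/3)
obs 4: x=0 → posterior Beta(9, 13/3)
obs 5: x=0 → posterior Beta(9, 16/3)
obs 6: x=0 → posterior Beta(9, 19/3)
obs 7: x=0 → posterior Beta(9, 22/3)
obs 8: x=0 → posterior Beta(9, 25/3)
obs 9: x=1 → posterior Beta(10, 25/3)
obs 10: x=0 → posterior Beta(10, 28/3)
obs 11: x=1 → posterior Beta(11, 28/3)
obs 12: x=1 → posterior Beta(12, 28/3)
obs 13: x=0 → posterior Beta(12, 31/3)

alpha=12, beta=31/3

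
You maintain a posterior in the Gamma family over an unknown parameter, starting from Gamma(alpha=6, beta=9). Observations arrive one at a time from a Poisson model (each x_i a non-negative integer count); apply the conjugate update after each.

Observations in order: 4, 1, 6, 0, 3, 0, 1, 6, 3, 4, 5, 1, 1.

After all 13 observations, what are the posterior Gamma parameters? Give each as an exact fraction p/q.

obs 1: x=4 → posterior Gamma(10, 10)
obs 2: x=1 → posterior Gamma(11, 11)
obs 3: x=6 → posterior Gamma(17, 12)
obs 4: x=0 → posterior Gamma(17, 13)
obs 5: x=3 → posterior Gamma(20, 14)
obs 6: x=0 → posterior Gamma(20, 15)
obs 7: x=1 → posterior Gamma(21, 16)
obs 8: x=6 → posterior Gamma(27, 17)
obs 9: x=3 → posterior Gamma(30, 18)
obs 10: x=4 → posterior Gamma(34, 19)
obs 11: x=5 → posterior Gamma(39, 20)
obs 12: x=1 → posterior Gamma(40, 21)
obs 13: x=1 → posterior Gamma(41, 22)

alpha=41, beta=22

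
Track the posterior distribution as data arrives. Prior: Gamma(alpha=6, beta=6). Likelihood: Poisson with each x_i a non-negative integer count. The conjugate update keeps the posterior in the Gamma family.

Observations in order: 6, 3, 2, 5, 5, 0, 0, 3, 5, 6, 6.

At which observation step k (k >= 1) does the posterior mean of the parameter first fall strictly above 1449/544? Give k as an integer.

obs 1: x=6 → posterior Gamma(12, 7)
obs 2: x=3 → posterior Gamma(15, 8)
obs 3: x=2 → posterior Gamma(17, 9)
obs 4: x=5 → posterior Gamma(22, 10)
obs 5: x=5 → posterior Gamma(27, 11)
obs 6: x=0 → posterior Gamma(27, 12)
obs 7: x=0 → posterior Gamma(27, 13)
obs 8: x=3 → posterior Gamma(30, 14)
obs 9: x=5 → posterior Gamma(35, 15)
obs 10: x=6 → posterior Gamma(41, 16)
obs 11: x=6 → posterior Gamma(47, 17)

k = 11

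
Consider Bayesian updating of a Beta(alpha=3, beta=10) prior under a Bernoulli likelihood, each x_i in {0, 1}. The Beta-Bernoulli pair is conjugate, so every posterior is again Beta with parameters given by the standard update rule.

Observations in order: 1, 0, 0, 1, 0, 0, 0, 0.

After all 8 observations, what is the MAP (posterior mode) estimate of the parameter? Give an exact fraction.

4/19

obs 1: x=1 → posterior Beta(4, 10)
obs 2: x=0 → posterior Beta(4, 11)
obs 3: x=0 → posterior Beta(4, 12)
obs 4: x=1 → posterior Beta(5, 12)
obs 5: x=0 → posterior Beta(5, 13)
obs 6: x=0 → posterior Beta(5, 14)
obs 7: x=0 → posterior Beta(5, 15)
obs 8: x=0 → posterior Beta(5, 16)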